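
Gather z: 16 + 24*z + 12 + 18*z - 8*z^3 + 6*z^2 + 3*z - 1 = -8*z^3 + 6*z^2 + 45*z + 27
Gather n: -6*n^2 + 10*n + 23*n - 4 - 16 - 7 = -6*n^2 + 33*n - 27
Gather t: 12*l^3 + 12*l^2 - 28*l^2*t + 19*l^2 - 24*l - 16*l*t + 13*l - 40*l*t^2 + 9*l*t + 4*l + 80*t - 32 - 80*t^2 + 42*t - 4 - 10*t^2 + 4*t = 12*l^3 + 31*l^2 - 7*l + t^2*(-40*l - 90) + t*(-28*l^2 - 7*l + 126) - 36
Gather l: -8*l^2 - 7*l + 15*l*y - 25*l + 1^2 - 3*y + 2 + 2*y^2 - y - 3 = -8*l^2 + l*(15*y - 32) + 2*y^2 - 4*y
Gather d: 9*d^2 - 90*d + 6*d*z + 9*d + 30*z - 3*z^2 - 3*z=9*d^2 + d*(6*z - 81) - 3*z^2 + 27*z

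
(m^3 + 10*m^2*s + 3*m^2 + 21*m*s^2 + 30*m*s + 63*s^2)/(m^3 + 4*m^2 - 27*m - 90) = (m^2 + 10*m*s + 21*s^2)/(m^2 + m - 30)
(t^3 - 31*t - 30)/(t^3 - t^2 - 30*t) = (t + 1)/t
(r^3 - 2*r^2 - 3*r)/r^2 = r - 2 - 3/r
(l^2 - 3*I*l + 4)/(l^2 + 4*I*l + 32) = (l + I)/(l + 8*I)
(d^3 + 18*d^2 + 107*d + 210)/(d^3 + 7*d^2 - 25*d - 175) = (d + 6)/(d - 5)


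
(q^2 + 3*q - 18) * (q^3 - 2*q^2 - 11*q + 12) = q^5 + q^4 - 35*q^3 + 15*q^2 + 234*q - 216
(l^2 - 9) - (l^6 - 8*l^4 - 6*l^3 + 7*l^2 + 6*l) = -l^6 + 8*l^4 + 6*l^3 - 6*l^2 - 6*l - 9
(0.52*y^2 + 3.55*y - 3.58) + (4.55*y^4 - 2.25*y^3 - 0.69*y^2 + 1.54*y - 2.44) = 4.55*y^4 - 2.25*y^3 - 0.17*y^2 + 5.09*y - 6.02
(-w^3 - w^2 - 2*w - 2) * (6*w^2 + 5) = -6*w^5 - 6*w^4 - 17*w^3 - 17*w^2 - 10*w - 10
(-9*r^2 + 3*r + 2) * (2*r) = -18*r^3 + 6*r^2 + 4*r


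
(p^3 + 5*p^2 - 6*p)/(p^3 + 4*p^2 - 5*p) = (p + 6)/(p + 5)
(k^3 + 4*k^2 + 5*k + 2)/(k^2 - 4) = (k^2 + 2*k + 1)/(k - 2)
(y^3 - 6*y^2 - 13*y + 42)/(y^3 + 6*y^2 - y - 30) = (y - 7)/(y + 5)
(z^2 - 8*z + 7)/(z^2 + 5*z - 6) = (z - 7)/(z + 6)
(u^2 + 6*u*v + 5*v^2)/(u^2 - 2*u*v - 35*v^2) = (u + v)/(u - 7*v)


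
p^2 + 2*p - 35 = (p - 5)*(p + 7)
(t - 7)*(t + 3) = t^2 - 4*t - 21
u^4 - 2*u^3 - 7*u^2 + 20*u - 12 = (u - 2)^2*(u - 1)*(u + 3)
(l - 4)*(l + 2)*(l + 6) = l^3 + 4*l^2 - 20*l - 48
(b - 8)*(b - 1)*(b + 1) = b^3 - 8*b^2 - b + 8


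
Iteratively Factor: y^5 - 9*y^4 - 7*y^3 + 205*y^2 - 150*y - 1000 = (y - 5)*(y^4 - 4*y^3 - 27*y^2 + 70*y + 200) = (y - 5)^2*(y^3 + y^2 - 22*y - 40) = (y - 5)^2*(y + 2)*(y^2 - y - 20) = (y - 5)^2*(y + 2)*(y + 4)*(y - 5)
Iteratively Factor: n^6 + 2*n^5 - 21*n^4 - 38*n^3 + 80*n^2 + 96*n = (n - 2)*(n^5 + 4*n^4 - 13*n^3 - 64*n^2 - 48*n) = (n - 4)*(n - 2)*(n^4 + 8*n^3 + 19*n^2 + 12*n) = (n - 4)*(n - 2)*(n + 4)*(n^3 + 4*n^2 + 3*n) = (n - 4)*(n - 2)*(n + 3)*(n + 4)*(n^2 + n) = (n - 4)*(n - 2)*(n + 1)*(n + 3)*(n + 4)*(n)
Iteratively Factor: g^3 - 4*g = (g)*(g^2 - 4) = g*(g - 2)*(g + 2)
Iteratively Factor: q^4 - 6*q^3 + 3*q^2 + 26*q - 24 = (q - 1)*(q^3 - 5*q^2 - 2*q + 24) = (q - 1)*(q + 2)*(q^2 - 7*q + 12) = (q - 3)*(q - 1)*(q + 2)*(q - 4)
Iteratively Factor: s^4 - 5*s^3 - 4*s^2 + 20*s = (s - 5)*(s^3 - 4*s) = (s - 5)*(s + 2)*(s^2 - 2*s) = (s - 5)*(s - 2)*(s + 2)*(s)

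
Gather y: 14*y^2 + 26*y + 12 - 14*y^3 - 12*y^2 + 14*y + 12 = -14*y^3 + 2*y^2 + 40*y + 24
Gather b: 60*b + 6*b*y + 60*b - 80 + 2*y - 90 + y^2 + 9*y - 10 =b*(6*y + 120) + y^2 + 11*y - 180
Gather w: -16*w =-16*w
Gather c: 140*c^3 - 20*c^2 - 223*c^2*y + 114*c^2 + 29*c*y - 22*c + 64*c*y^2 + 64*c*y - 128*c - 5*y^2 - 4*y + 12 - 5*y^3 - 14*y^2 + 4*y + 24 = 140*c^3 + c^2*(94 - 223*y) + c*(64*y^2 + 93*y - 150) - 5*y^3 - 19*y^2 + 36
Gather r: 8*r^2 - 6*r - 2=8*r^2 - 6*r - 2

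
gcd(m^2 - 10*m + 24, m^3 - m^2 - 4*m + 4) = 1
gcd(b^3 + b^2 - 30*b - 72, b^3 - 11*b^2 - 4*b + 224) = b + 4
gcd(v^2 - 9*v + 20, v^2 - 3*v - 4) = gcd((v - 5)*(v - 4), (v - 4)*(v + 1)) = v - 4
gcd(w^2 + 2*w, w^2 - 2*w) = w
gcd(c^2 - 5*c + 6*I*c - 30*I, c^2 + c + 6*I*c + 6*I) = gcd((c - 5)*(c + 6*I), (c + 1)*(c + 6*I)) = c + 6*I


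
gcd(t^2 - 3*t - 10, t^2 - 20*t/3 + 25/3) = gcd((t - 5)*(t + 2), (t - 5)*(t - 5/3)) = t - 5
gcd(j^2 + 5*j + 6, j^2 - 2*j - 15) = j + 3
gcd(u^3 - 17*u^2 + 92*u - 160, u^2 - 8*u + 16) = u - 4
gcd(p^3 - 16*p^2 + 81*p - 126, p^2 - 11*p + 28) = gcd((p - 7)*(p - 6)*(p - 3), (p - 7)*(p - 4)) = p - 7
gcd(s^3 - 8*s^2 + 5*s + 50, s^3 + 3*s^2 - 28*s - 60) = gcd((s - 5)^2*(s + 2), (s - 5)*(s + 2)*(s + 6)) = s^2 - 3*s - 10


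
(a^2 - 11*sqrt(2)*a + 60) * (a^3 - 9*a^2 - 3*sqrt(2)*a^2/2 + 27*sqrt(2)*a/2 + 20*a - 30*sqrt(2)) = a^5 - 25*sqrt(2)*a^4/2 - 9*a^4 + 113*a^3 + 225*sqrt(2)*a^3/2 - 837*a^2 - 340*sqrt(2)*a^2 + 810*sqrt(2)*a + 1860*a - 1800*sqrt(2)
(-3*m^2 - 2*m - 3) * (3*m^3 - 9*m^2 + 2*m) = -9*m^5 + 21*m^4 + 3*m^3 + 23*m^2 - 6*m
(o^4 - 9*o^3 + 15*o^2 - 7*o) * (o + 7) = o^5 - 2*o^4 - 48*o^3 + 98*o^2 - 49*o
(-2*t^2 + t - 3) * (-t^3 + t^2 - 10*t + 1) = 2*t^5 - 3*t^4 + 24*t^3 - 15*t^2 + 31*t - 3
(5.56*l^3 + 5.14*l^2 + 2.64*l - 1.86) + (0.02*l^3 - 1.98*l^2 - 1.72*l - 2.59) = 5.58*l^3 + 3.16*l^2 + 0.92*l - 4.45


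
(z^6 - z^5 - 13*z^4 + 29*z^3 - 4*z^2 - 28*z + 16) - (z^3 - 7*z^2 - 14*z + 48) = z^6 - z^5 - 13*z^4 + 28*z^3 + 3*z^2 - 14*z - 32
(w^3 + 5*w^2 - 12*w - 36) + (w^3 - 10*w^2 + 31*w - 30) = 2*w^3 - 5*w^2 + 19*w - 66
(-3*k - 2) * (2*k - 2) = -6*k^2 + 2*k + 4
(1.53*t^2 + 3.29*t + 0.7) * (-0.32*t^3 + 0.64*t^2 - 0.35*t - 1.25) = -0.4896*t^5 - 0.0735999999999999*t^4 + 1.3461*t^3 - 2.616*t^2 - 4.3575*t - 0.875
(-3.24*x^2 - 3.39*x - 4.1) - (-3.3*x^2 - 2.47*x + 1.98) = 0.0599999999999996*x^2 - 0.92*x - 6.08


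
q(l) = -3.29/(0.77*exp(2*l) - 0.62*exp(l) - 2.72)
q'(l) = -3.29*(-1.54*exp(2*l) + 0.62*exp(l))/(0.77*exp(2*l) - 0.62*exp(l) - 2.72)^2 = (5.0666*exp(l) - 2.0398)*exp(l)/(-0.77*exp(2*l) + 0.62*exp(l) + 2.72)^2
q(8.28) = -0.00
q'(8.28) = 0.00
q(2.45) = -0.04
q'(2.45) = 0.08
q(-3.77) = 1.20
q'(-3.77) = -0.01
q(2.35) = -0.04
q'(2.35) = 0.09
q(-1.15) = 1.16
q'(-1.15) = -0.02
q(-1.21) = 1.16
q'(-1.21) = -0.02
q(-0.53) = 1.17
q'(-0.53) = 0.07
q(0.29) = 1.51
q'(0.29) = 1.34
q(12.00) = 0.00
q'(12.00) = 0.00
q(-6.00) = 1.21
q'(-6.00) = 0.00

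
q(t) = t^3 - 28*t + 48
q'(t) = 3*t^2 - 28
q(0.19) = 42.69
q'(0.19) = -27.89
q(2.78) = -8.36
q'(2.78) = -4.81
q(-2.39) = 101.27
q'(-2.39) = -10.86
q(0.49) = 34.40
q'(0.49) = -27.28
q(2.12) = -1.83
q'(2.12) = -14.52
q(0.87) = 24.30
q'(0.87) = -25.73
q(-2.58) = 103.07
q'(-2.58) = -8.03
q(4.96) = 31.14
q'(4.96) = 45.80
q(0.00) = 48.00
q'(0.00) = -28.00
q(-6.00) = 0.00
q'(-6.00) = 80.00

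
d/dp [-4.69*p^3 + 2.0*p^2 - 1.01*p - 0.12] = -14.07*p^2 + 4.0*p - 1.01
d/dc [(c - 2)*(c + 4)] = 2*c + 2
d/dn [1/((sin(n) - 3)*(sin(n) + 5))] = -2*(sin(n) + 1)*cos(n)/((sin(n) - 3)^2*(sin(n) + 5)^2)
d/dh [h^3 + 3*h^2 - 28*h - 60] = 3*h^2 + 6*h - 28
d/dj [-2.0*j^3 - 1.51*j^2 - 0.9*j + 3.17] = -6.0*j^2 - 3.02*j - 0.9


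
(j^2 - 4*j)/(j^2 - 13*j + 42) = j*(j - 4)/(j^2 - 13*j + 42)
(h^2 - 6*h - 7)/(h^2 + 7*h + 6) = (h - 7)/(h + 6)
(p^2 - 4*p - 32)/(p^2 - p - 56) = (p + 4)/(p + 7)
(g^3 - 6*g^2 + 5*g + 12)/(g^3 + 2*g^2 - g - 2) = (g^2 - 7*g + 12)/(g^2 + g - 2)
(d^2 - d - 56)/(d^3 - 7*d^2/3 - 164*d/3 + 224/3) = 3/(3*d - 4)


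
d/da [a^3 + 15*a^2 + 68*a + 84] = 3*a^2 + 30*a + 68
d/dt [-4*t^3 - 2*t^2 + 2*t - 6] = -12*t^2 - 4*t + 2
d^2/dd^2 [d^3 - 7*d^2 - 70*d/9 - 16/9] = 6*d - 14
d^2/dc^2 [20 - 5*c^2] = -10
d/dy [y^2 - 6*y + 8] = 2*y - 6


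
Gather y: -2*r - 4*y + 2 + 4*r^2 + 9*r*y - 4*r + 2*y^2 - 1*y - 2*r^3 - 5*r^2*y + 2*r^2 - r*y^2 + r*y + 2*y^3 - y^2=-2*r^3 + 6*r^2 - 6*r + 2*y^3 + y^2*(1 - r) + y*(-5*r^2 + 10*r - 5) + 2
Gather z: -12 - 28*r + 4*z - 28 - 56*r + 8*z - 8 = -84*r + 12*z - 48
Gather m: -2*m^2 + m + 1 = -2*m^2 + m + 1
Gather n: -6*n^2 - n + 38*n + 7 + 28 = -6*n^2 + 37*n + 35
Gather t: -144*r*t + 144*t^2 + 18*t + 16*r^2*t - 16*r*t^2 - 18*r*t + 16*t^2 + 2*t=t^2*(160 - 16*r) + t*(16*r^2 - 162*r + 20)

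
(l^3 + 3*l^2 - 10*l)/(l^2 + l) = (l^2 + 3*l - 10)/(l + 1)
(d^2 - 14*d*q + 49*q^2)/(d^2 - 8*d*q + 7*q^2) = (-d + 7*q)/(-d + q)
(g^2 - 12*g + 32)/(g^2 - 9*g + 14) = (g^2 - 12*g + 32)/(g^2 - 9*g + 14)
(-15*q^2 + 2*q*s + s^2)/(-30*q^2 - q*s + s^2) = (3*q - s)/(6*q - s)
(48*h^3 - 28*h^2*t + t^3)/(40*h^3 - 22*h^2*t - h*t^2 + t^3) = (6*h + t)/(5*h + t)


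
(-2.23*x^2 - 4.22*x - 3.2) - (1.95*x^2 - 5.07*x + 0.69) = -4.18*x^2 + 0.850000000000001*x - 3.89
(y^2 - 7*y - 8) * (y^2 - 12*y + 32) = y^4 - 19*y^3 + 108*y^2 - 128*y - 256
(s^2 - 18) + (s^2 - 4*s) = 2*s^2 - 4*s - 18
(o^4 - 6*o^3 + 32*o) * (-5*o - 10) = -5*o^5 + 20*o^4 + 60*o^3 - 160*o^2 - 320*o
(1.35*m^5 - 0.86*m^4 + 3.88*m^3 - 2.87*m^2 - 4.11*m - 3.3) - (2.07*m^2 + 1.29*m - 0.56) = 1.35*m^5 - 0.86*m^4 + 3.88*m^3 - 4.94*m^2 - 5.4*m - 2.74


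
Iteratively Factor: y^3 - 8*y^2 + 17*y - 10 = (y - 1)*(y^2 - 7*y + 10) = (y - 2)*(y - 1)*(y - 5)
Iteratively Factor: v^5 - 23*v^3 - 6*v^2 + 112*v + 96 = (v - 3)*(v^4 + 3*v^3 - 14*v^2 - 48*v - 32) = (v - 3)*(v + 2)*(v^3 + v^2 - 16*v - 16) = (v - 3)*(v + 2)*(v + 4)*(v^2 - 3*v - 4) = (v - 4)*(v - 3)*(v + 2)*(v + 4)*(v + 1)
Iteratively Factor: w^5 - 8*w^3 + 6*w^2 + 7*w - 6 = (w - 1)*(w^4 + w^3 - 7*w^2 - w + 6) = (w - 1)^2*(w^3 + 2*w^2 - 5*w - 6) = (w - 1)^2*(w + 1)*(w^2 + w - 6) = (w - 1)^2*(w + 1)*(w + 3)*(w - 2)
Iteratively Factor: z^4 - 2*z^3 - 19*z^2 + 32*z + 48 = (z - 3)*(z^3 + z^2 - 16*z - 16) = (z - 3)*(z + 4)*(z^2 - 3*z - 4) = (z - 3)*(z + 1)*(z + 4)*(z - 4)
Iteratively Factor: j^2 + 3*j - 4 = (j + 4)*(j - 1)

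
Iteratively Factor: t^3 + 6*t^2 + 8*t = (t + 2)*(t^2 + 4*t) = (t + 2)*(t + 4)*(t)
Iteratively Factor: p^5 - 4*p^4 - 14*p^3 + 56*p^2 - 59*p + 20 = (p - 1)*(p^4 - 3*p^3 - 17*p^2 + 39*p - 20) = (p - 1)^2*(p^3 - 2*p^2 - 19*p + 20) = (p - 5)*(p - 1)^2*(p^2 + 3*p - 4) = (p - 5)*(p - 1)^3*(p + 4)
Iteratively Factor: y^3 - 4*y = (y)*(y^2 - 4) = y*(y - 2)*(y + 2)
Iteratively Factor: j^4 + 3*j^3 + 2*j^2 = (j + 1)*(j^3 + 2*j^2) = (j + 1)*(j + 2)*(j^2) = j*(j + 1)*(j + 2)*(j)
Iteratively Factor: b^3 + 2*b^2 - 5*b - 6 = (b - 2)*(b^2 + 4*b + 3) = (b - 2)*(b + 1)*(b + 3)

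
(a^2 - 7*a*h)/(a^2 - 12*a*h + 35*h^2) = a/(a - 5*h)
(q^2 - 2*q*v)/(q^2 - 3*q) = (q - 2*v)/(q - 3)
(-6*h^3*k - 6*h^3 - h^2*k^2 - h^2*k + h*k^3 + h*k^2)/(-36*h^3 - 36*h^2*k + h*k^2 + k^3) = h*(6*h^2*k + 6*h^2 + h*k^2 + h*k - k^3 - k^2)/(36*h^3 + 36*h^2*k - h*k^2 - k^3)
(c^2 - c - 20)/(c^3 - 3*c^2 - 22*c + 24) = (c - 5)/(c^2 - 7*c + 6)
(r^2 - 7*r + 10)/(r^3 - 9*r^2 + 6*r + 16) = (r - 5)/(r^2 - 7*r - 8)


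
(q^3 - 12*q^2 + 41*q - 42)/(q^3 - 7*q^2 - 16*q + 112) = (q^2 - 5*q + 6)/(q^2 - 16)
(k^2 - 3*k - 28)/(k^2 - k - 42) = (k + 4)/(k + 6)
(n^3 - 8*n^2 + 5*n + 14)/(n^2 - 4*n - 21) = (n^2 - n - 2)/(n + 3)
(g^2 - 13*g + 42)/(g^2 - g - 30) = (g - 7)/(g + 5)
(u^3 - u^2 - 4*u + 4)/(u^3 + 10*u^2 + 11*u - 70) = (u^2 + u - 2)/(u^2 + 12*u + 35)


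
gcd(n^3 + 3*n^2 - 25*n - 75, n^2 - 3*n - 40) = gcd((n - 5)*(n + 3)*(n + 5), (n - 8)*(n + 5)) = n + 5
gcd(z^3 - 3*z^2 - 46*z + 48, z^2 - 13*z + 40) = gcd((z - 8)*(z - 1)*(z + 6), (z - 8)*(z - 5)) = z - 8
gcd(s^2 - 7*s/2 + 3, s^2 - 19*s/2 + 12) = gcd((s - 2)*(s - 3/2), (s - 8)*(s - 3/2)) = s - 3/2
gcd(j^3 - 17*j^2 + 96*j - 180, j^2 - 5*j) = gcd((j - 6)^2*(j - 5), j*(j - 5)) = j - 5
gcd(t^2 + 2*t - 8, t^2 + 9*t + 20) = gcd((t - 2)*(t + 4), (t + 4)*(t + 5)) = t + 4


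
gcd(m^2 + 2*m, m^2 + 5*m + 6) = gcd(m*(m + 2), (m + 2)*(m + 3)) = m + 2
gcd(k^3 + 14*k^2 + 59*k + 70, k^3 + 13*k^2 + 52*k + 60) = k^2 + 7*k + 10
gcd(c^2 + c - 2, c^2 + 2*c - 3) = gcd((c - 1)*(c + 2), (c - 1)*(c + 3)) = c - 1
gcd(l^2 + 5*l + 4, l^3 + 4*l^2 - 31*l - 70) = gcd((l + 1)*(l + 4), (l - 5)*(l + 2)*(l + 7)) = 1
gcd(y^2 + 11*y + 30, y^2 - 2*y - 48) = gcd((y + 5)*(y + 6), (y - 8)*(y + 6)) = y + 6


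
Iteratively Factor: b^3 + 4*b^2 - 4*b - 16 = (b + 4)*(b^2 - 4) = (b - 2)*(b + 4)*(b + 2)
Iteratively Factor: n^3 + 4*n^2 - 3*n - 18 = (n - 2)*(n^2 + 6*n + 9) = (n - 2)*(n + 3)*(n + 3)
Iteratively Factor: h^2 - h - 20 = (h + 4)*(h - 5)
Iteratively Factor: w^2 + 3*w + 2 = (w + 2)*(w + 1)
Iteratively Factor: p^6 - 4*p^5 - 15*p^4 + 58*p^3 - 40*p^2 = (p)*(p^5 - 4*p^4 - 15*p^3 + 58*p^2 - 40*p) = p*(p + 4)*(p^4 - 8*p^3 + 17*p^2 - 10*p) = p*(p - 1)*(p + 4)*(p^3 - 7*p^2 + 10*p) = p*(p - 2)*(p - 1)*(p + 4)*(p^2 - 5*p) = p^2*(p - 2)*(p - 1)*(p + 4)*(p - 5)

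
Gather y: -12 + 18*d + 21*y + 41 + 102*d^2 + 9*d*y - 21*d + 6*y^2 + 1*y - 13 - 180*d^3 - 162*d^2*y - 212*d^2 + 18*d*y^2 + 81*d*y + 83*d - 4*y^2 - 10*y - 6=-180*d^3 - 110*d^2 + 80*d + y^2*(18*d + 2) + y*(-162*d^2 + 90*d + 12) + 10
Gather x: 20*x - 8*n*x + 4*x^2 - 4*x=4*x^2 + x*(16 - 8*n)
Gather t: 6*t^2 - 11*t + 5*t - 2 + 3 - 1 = 6*t^2 - 6*t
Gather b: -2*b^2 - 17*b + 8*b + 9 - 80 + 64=-2*b^2 - 9*b - 7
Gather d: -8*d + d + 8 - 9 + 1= -7*d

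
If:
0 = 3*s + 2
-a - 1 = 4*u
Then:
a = -4*u - 1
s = -2/3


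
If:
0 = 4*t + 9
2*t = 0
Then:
No Solution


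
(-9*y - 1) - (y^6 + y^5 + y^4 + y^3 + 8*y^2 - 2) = -y^6 - y^5 - y^4 - y^3 - 8*y^2 - 9*y + 1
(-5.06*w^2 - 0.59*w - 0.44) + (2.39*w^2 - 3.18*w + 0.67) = -2.67*w^2 - 3.77*w + 0.23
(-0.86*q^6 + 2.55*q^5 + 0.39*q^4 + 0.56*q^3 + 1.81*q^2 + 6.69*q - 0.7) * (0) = 0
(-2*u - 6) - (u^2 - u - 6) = -u^2 - u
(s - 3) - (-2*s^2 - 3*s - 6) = 2*s^2 + 4*s + 3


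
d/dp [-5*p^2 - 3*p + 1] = -10*p - 3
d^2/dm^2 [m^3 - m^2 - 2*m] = 6*m - 2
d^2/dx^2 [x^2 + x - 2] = 2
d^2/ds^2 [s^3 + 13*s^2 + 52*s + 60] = 6*s + 26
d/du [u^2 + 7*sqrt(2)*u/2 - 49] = 2*u + 7*sqrt(2)/2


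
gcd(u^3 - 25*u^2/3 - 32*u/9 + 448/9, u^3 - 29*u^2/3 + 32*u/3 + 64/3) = u^2 - 32*u/3 + 64/3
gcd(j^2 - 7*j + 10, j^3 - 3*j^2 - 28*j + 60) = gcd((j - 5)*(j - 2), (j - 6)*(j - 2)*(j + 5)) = j - 2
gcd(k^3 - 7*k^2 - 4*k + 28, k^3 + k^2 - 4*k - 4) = k^2 - 4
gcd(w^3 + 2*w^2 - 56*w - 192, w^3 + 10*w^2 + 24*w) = w^2 + 10*w + 24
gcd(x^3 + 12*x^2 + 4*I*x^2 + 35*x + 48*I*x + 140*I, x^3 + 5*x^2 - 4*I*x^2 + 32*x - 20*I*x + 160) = x^2 + x*(5 + 4*I) + 20*I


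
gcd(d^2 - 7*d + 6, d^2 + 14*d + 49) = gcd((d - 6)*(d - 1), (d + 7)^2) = 1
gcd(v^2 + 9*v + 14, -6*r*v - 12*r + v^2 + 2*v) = v + 2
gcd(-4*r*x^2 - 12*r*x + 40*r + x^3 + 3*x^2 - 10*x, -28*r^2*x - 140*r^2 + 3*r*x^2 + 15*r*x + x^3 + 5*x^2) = -4*r*x - 20*r + x^2 + 5*x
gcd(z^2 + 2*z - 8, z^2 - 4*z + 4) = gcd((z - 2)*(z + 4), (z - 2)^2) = z - 2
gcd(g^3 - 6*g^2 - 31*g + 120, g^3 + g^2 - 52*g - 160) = g^2 - 3*g - 40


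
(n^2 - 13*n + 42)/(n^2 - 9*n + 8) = (n^2 - 13*n + 42)/(n^2 - 9*n + 8)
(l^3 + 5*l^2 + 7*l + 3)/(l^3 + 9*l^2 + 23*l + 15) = (l + 1)/(l + 5)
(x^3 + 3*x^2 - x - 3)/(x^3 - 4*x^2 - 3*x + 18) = (x^3 + 3*x^2 - x - 3)/(x^3 - 4*x^2 - 3*x + 18)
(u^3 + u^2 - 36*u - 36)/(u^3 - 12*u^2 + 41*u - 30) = (u^2 + 7*u + 6)/(u^2 - 6*u + 5)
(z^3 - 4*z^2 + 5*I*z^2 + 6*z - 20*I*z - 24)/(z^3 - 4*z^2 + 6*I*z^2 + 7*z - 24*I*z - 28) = (z + 6*I)/(z + 7*I)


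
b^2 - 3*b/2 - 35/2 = (b - 5)*(b + 7/2)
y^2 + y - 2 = (y - 1)*(y + 2)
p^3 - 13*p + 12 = (p - 3)*(p - 1)*(p + 4)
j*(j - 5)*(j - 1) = j^3 - 6*j^2 + 5*j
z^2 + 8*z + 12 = (z + 2)*(z + 6)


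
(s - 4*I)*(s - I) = s^2 - 5*I*s - 4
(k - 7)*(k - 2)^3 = k^4 - 13*k^3 + 54*k^2 - 92*k + 56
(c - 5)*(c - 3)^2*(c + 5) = c^4 - 6*c^3 - 16*c^2 + 150*c - 225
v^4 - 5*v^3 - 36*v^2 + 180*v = v*(v - 6)*(v - 5)*(v + 6)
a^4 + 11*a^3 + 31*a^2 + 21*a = a*(a + 1)*(a + 3)*(a + 7)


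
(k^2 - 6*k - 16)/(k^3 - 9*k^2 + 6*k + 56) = (k - 8)/(k^2 - 11*k + 28)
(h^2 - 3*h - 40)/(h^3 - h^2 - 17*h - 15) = (-h^2 + 3*h + 40)/(-h^3 + h^2 + 17*h + 15)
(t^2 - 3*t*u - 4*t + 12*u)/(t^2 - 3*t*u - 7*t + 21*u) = (t - 4)/(t - 7)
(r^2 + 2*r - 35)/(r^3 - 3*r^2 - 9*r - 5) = (r + 7)/(r^2 + 2*r + 1)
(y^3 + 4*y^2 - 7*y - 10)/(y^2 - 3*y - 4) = (y^2 + 3*y - 10)/(y - 4)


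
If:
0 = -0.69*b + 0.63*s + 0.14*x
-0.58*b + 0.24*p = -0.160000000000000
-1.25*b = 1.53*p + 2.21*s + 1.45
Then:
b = 0.0666548178787438*x - 0.0583606663327463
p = 0.161082476540298*x - 0.80770494363747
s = -0.149219326450265*x - 0.0639188250311031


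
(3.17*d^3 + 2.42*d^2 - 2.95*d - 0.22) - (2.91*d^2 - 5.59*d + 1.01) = 3.17*d^3 - 0.49*d^2 + 2.64*d - 1.23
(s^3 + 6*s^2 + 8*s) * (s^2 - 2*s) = s^5 + 4*s^4 - 4*s^3 - 16*s^2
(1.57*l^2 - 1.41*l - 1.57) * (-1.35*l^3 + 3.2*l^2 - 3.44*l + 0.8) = -2.1195*l^5 + 6.9275*l^4 - 7.7933*l^3 + 1.0824*l^2 + 4.2728*l - 1.256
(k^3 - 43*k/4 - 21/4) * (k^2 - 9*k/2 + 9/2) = k^5 - 9*k^4/2 - 25*k^3/4 + 345*k^2/8 - 99*k/4 - 189/8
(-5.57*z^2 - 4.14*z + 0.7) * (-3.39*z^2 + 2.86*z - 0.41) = 18.8823*z^4 - 1.8956*z^3 - 11.9297*z^2 + 3.6994*z - 0.287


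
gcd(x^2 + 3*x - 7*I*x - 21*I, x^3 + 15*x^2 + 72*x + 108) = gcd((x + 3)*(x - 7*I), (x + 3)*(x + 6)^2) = x + 3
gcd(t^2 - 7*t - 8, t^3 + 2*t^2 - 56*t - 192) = t - 8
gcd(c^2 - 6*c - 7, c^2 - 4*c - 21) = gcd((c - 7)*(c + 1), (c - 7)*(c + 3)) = c - 7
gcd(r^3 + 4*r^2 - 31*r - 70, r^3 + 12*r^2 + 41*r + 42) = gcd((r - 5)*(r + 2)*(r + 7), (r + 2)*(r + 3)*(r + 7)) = r^2 + 9*r + 14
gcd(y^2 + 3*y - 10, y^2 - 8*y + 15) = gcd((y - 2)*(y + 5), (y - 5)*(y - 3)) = 1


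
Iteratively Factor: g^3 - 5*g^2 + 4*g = (g)*(g^2 - 5*g + 4) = g*(g - 1)*(g - 4)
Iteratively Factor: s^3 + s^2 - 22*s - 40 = (s + 2)*(s^2 - s - 20) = (s - 5)*(s + 2)*(s + 4)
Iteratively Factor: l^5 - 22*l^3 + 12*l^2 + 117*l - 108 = (l - 1)*(l^4 + l^3 - 21*l^2 - 9*l + 108) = (l - 1)*(l + 3)*(l^3 - 2*l^2 - 15*l + 36) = (l - 1)*(l + 3)*(l + 4)*(l^2 - 6*l + 9) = (l - 3)*(l - 1)*(l + 3)*(l + 4)*(l - 3)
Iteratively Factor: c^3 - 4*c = (c - 2)*(c^2 + 2*c) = c*(c - 2)*(c + 2)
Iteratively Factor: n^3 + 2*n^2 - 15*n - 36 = (n + 3)*(n^2 - n - 12) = (n - 4)*(n + 3)*(n + 3)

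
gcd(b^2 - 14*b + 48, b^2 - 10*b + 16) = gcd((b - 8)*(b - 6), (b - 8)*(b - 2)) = b - 8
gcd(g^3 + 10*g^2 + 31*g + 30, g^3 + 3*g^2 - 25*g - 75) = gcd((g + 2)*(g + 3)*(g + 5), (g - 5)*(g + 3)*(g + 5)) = g^2 + 8*g + 15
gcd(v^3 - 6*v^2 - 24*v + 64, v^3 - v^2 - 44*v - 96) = v^2 - 4*v - 32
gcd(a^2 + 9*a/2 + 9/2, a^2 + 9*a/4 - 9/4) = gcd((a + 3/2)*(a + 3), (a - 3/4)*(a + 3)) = a + 3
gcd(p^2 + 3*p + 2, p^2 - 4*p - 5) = p + 1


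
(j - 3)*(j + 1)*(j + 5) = j^3 + 3*j^2 - 13*j - 15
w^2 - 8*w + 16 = (w - 4)^2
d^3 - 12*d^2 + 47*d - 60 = (d - 5)*(d - 4)*(d - 3)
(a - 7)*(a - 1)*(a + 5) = a^3 - 3*a^2 - 33*a + 35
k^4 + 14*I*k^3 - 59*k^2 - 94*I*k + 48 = (k + I)*(k + 2*I)*(k + 3*I)*(k + 8*I)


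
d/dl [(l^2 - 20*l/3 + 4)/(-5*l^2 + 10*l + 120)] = -14/(15*l^2 + 120*l + 240)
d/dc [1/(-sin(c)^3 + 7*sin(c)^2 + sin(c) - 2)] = (3*sin(c)^2 - 14*sin(c) - 1)*cos(c)/(-sin(c)*cos(c)^2 + 7*cos(c)^2 - 5)^2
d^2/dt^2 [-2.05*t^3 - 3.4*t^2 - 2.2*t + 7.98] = -12.3*t - 6.8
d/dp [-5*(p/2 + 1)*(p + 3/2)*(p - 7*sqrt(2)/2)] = -15*p^2/2 - 35*p/2 + 35*sqrt(2)*p/2 - 15/2 + 245*sqrt(2)/8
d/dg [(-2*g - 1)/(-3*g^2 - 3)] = 2*(-g^2 - g + 1)/(3*(g^4 + 2*g^2 + 1))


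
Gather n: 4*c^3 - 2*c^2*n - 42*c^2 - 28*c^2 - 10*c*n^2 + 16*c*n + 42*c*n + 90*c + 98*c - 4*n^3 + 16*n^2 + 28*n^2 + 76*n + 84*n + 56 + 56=4*c^3 - 70*c^2 + 188*c - 4*n^3 + n^2*(44 - 10*c) + n*(-2*c^2 + 58*c + 160) + 112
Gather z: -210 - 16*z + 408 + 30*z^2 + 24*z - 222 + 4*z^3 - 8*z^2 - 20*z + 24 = 4*z^3 + 22*z^2 - 12*z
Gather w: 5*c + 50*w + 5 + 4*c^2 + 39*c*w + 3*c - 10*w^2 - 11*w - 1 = 4*c^2 + 8*c - 10*w^2 + w*(39*c + 39) + 4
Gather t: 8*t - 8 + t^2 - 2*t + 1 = t^2 + 6*t - 7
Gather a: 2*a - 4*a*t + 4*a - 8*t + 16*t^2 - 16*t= a*(6 - 4*t) + 16*t^2 - 24*t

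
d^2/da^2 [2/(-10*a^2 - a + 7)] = 4*(100*a^2 + 10*a - (20*a + 1)^2 - 70)/(10*a^2 + a - 7)^3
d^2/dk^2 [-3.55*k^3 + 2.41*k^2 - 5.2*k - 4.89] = 4.82 - 21.3*k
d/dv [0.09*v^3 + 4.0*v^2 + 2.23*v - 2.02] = 0.27*v^2 + 8.0*v + 2.23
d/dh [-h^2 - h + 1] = -2*h - 1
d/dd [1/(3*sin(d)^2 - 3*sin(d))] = (-2/tan(d) + cos(d)/sin(d)^2)/(3*(sin(d) - 1)^2)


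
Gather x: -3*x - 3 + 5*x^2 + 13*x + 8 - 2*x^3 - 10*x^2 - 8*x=-2*x^3 - 5*x^2 + 2*x + 5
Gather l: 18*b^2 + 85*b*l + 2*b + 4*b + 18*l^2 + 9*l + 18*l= 18*b^2 + 6*b + 18*l^2 + l*(85*b + 27)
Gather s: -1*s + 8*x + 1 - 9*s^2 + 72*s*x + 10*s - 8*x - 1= -9*s^2 + s*(72*x + 9)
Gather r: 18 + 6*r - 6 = 6*r + 12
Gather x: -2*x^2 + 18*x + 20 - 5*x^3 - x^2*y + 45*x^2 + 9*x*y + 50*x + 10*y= -5*x^3 + x^2*(43 - y) + x*(9*y + 68) + 10*y + 20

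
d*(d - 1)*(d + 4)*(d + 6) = d^4 + 9*d^3 + 14*d^2 - 24*d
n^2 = n^2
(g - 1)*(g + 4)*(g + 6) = g^3 + 9*g^2 + 14*g - 24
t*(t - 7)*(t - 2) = t^3 - 9*t^2 + 14*t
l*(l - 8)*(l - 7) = l^3 - 15*l^2 + 56*l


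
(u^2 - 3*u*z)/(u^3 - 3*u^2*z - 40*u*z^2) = (-u + 3*z)/(-u^2 + 3*u*z + 40*z^2)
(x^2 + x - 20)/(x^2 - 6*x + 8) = (x + 5)/(x - 2)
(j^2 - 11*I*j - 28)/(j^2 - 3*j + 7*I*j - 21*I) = (j^2 - 11*I*j - 28)/(j^2 + j*(-3 + 7*I) - 21*I)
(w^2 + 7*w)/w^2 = (w + 7)/w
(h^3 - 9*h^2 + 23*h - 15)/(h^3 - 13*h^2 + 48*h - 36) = (h^2 - 8*h + 15)/(h^2 - 12*h + 36)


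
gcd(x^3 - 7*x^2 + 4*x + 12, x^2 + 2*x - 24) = 1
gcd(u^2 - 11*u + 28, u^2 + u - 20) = u - 4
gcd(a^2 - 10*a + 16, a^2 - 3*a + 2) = a - 2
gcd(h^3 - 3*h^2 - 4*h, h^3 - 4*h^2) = h^2 - 4*h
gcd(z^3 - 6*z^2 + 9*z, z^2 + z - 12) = z - 3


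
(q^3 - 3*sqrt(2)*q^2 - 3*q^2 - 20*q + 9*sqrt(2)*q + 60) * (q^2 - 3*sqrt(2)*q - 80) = q^5 - 6*sqrt(2)*q^4 - 3*q^4 - 82*q^3 + 18*sqrt(2)*q^3 + 246*q^2 + 300*sqrt(2)*q^2 - 900*sqrt(2)*q + 1600*q - 4800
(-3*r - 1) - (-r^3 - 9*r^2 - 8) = r^3 + 9*r^2 - 3*r + 7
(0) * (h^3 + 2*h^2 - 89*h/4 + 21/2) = 0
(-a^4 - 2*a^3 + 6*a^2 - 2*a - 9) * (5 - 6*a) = 6*a^5 + 7*a^4 - 46*a^3 + 42*a^2 + 44*a - 45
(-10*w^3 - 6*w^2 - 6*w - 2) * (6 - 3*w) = 30*w^4 - 42*w^3 - 18*w^2 - 30*w - 12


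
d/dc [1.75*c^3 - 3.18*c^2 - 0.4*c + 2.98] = 5.25*c^2 - 6.36*c - 0.4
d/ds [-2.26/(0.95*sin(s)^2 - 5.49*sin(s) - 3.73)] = (4.294*sin(s) - 12.4074)*cos(s)/(-0.95*sin(s)^2 + 5.49*sin(s) + 3.73)^2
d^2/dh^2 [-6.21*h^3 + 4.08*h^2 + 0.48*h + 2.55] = 8.16 - 37.26*h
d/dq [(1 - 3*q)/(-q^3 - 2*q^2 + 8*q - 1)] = (-6*q^3 - 3*q^2 + 4*q - 5)/(q^6 + 4*q^5 - 12*q^4 - 30*q^3 + 68*q^2 - 16*q + 1)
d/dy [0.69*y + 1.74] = 0.690000000000000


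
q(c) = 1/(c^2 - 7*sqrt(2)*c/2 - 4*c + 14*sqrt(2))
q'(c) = (-2*c + 4 + 7*sqrt(2)/2)/(c^2 - 7*sqrt(2)*c/2 - 4*c + 14*sqrt(2))^2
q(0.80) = 0.08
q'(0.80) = 0.04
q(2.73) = 0.35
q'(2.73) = 0.44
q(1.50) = 0.12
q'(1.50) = 0.08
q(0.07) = 0.05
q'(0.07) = 0.02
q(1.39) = 0.11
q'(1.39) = 0.07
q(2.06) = 0.18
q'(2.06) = 0.15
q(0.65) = 0.07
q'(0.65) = 0.04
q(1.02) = 0.09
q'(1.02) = 0.05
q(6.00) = 0.48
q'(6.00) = -0.69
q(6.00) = 0.48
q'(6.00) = -0.69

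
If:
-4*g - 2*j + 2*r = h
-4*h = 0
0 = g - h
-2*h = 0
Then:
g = 0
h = 0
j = r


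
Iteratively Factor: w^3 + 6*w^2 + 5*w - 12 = (w - 1)*(w^2 + 7*w + 12) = (w - 1)*(w + 3)*(w + 4)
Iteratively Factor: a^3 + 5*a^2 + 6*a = (a + 3)*(a^2 + 2*a) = a*(a + 3)*(a + 2)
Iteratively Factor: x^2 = (x)*(x)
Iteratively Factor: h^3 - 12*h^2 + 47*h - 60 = (h - 5)*(h^2 - 7*h + 12) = (h - 5)*(h - 3)*(h - 4)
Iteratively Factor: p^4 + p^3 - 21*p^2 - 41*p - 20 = (p + 1)*(p^3 - 21*p - 20) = (p + 1)^2*(p^2 - p - 20) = (p + 1)^2*(p + 4)*(p - 5)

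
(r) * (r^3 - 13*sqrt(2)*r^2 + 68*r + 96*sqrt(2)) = r^4 - 13*sqrt(2)*r^3 + 68*r^2 + 96*sqrt(2)*r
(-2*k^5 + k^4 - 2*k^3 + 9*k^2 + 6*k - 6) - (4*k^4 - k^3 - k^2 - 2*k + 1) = -2*k^5 - 3*k^4 - k^3 + 10*k^2 + 8*k - 7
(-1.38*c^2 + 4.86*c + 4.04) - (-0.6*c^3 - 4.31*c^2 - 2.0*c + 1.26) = 0.6*c^3 + 2.93*c^2 + 6.86*c + 2.78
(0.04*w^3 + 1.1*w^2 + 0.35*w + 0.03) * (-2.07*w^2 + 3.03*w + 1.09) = -0.0828*w^5 - 2.1558*w^4 + 2.6521*w^3 + 2.1974*w^2 + 0.4724*w + 0.0327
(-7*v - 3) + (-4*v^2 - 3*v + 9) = -4*v^2 - 10*v + 6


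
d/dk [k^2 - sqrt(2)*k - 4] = 2*k - sqrt(2)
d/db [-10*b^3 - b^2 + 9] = 2*b*(-15*b - 1)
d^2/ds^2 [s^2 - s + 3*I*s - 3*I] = 2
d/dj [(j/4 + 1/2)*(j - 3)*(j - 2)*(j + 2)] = j^3 - 3*j^2/4 - 5*j + 1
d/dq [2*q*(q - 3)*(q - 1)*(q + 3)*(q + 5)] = 10*q^4 + 32*q^3 - 84*q^2 - 144*q + 90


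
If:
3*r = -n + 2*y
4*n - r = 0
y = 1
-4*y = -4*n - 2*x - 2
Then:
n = 2/13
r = 8/13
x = 9/13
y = 1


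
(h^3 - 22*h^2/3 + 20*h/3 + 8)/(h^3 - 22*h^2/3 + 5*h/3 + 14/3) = (h^2 - 8*h + 12)/(h^2 - 8*h + 7)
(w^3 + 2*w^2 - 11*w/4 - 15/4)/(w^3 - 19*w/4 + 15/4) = (w + 1)/(w - 1)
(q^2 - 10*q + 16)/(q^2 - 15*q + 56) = (q - 2)/(q - 7)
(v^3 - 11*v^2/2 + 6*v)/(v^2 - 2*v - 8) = v*(2*v - 3)/(2*(v + 2))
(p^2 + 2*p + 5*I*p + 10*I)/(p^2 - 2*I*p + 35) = (p + 2)/(p - 7*I)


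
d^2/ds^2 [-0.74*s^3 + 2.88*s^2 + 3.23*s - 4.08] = 5.76 - 4.44*s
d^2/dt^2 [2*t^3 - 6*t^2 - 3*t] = 12*t - 12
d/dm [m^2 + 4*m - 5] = 2*m + 4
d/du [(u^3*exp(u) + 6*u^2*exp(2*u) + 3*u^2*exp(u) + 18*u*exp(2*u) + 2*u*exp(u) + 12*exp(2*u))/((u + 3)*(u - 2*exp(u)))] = ((u + 3)*(u - 2*exp(u))*(u^3 + 12*u^2*exp(u) + 6*u^2 + 48*u*exp(u) + 8*u + 42*exp(u) + 2) + (u + 3)*(2*exp(u) - 1)*(u^3 + 6*u^2*exp(u) + 3*u^2 + 18*u*exp(u) + 2*u + 12*exp(u)) - (u - 2*exp(u))*(u^3 + 6*u^2*exp(u) + 3*u^2 + 18*u*exp(u) + 2*u + 12*exp(u)))*exp(u)/((u + 3)^2*(u - 2*exp(u))^2)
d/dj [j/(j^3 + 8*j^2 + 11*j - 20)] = (j^3 + 8*j^2 - j*(3*j^2 + 16*j + 11) + 11*j - 20)/(j^3 + 8*j^2 + 11*j - 20)^2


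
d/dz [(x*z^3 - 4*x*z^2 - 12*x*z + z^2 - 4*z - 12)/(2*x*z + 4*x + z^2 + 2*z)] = (4*x^2*z - 12*x^2 + x*z^2 + 2*x + 6)/(4*x^2 + 4*x*z + z^2)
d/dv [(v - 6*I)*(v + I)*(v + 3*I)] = 3*v^2 - 4*I*v + 21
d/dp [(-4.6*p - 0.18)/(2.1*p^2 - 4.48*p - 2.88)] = (9.66*p^2 + 0.756*p + 12.4416)/(4.41*p^4 - 18.816*p^3 + 7.9744*p^2 + 25.8048*p + 8.2944)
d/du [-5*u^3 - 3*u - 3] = -15*u^2 - 3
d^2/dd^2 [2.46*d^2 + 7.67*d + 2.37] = 4.92000000000000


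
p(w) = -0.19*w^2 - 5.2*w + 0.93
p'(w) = -0.38*w - 5.2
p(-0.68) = 4.38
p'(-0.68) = -4.94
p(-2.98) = 14.74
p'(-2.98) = -4.07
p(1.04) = -4.68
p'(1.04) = -5.60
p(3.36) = -18.69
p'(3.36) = -6.48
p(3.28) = -18.17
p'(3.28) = -6.45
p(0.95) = -4.18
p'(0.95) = -5.56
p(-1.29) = 7.32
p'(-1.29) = -4.71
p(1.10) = -5.02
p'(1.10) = -5.62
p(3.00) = -16.38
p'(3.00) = -6.34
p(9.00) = -61.26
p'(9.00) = -8.62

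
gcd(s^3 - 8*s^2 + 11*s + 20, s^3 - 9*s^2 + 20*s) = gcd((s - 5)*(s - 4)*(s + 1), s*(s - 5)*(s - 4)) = s^2 - 9*s + 20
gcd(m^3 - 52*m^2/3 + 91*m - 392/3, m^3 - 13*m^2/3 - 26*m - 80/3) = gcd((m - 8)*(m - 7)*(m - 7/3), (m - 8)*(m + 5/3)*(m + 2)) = m - 8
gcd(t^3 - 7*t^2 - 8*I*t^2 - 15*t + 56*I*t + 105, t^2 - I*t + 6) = t - 3*I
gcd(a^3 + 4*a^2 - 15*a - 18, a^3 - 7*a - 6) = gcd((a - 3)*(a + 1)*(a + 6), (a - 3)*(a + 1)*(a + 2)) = a^2 - 2*a - 3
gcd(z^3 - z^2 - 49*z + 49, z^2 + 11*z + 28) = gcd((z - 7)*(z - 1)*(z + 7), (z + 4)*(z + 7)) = z + 7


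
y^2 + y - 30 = (y - 5)*(y + 6)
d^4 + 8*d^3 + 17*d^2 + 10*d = d*(d + 1)*(d + 2)*(d + 5)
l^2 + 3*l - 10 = (l - 2)*(l + 5)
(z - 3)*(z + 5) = z^2 + 2*z - 15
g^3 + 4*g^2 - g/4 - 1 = (g - 1/2)*(g + 1/2)*(g + 4)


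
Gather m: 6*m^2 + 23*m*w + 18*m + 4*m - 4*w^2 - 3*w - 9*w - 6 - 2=6*m^2 + m*(23*w + 22) - 4*w^2 - 12*w - 8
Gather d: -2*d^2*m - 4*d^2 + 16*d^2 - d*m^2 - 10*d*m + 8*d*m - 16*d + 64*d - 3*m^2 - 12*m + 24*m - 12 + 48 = d^2*(12 - 2*m) + d*(-m^2 - 2*m + 48) - 3*m^2 + 12*m + 36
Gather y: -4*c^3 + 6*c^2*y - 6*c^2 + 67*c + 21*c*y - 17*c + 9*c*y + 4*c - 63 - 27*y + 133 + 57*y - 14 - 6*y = -4*c^3 - 6*c^2 + 54*c + y*(6*c^2 + 30*c + 24) + 56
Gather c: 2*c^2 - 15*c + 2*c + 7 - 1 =2*c^2 - 13*c + 6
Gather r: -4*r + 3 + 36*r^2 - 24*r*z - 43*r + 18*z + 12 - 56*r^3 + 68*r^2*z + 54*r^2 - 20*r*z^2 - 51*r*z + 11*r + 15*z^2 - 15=-56*r^3 + r^2*(68*z + 90) + r*(-20*z^2 - 75*z - 36) + 15*z^2 + 18*z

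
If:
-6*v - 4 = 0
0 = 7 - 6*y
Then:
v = -2/3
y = 7/6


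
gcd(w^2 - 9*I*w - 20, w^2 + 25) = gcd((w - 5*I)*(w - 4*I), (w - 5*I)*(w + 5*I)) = w - 5*I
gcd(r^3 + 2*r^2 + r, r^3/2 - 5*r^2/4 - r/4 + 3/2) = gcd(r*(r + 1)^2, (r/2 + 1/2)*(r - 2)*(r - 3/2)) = r + 1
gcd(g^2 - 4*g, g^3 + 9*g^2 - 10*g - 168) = g - 4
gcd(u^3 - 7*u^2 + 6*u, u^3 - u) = u^2 - u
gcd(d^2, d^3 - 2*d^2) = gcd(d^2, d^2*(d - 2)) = d^2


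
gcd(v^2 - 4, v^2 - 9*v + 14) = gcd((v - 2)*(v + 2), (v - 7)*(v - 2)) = v - 2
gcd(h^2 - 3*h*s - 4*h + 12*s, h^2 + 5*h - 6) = 1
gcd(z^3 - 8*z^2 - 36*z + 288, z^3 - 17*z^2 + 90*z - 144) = z^2 - 14*z + 48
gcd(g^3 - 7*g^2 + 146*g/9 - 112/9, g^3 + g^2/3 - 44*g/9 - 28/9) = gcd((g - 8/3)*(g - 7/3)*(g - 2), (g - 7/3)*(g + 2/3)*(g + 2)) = g - 7/3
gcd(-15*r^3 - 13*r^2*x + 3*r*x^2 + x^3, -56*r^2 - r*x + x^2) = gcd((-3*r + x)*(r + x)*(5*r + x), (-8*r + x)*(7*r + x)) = 1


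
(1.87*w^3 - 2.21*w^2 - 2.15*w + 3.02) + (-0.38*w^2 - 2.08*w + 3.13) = 1.87*w^3 - 2.59*w^2 - 4.23*w + 6.15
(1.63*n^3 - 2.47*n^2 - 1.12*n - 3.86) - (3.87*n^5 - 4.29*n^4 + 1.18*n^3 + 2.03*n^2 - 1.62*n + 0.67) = -3.87*n^5 + 4.29*n^4 + 0.45*n^3 - 4.5*n^2 + 0.5*n - 4.53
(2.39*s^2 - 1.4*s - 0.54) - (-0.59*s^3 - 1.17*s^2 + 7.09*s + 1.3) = 0.59*s^3 + 3.56*s^2 - 8.49*s - 1.84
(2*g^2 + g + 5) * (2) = 4*g^2 + 2*g + 10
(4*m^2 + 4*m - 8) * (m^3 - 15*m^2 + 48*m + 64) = 4*m^5 - 56*m^4 + 124*m^3 + 568*m^2 - 128*m - 512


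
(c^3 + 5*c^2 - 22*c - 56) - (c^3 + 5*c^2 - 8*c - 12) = -14*c - 44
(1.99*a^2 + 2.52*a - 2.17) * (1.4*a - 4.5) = 2.786*a^3 - 5.427*a^2 - 14.378*a + 9.765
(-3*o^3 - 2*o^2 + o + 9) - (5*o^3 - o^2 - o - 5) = -8*o^3 - o^2 + 2*o + 14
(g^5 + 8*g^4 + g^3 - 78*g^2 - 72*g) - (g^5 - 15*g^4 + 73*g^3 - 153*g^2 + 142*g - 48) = 23*g^4 - 72*g^3 + 75*g^2 - 214*g + 48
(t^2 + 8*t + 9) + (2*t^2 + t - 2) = 3*t^2 + 9*t + 7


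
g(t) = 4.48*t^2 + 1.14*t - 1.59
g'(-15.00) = -133.26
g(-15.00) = 989.31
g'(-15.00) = -133.26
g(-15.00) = 989.31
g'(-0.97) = -7.55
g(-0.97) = 1.52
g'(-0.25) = -1.10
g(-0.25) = -1.60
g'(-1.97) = -16.51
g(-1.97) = 13.55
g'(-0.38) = -2.26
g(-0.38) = -1.38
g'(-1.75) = -14.54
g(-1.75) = 10.14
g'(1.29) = 12.70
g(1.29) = 7.34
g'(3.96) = 36.62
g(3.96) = 73.18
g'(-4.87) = -42.50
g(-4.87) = 99.11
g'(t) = 8.96*t + 1.14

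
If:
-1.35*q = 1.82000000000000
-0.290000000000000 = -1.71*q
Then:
No Solution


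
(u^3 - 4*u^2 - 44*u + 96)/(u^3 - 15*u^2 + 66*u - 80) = (u + 6)/(u - 5)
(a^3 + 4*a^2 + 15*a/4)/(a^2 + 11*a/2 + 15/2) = a*(2*a + 3)/(2*(a + 3))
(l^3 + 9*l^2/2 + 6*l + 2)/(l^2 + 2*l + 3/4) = 2*(l^2 + 4*l + 4)/(2*l + 3)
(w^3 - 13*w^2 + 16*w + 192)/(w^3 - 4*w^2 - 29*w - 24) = (w - 8)/(w + 1)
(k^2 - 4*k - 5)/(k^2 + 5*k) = (k^2 - 4*k - 5)/(k*(k + 5))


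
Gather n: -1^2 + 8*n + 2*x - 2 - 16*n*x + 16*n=n*(24 - 16*x) + 2*x - 3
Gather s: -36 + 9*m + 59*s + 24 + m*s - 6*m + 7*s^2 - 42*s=3*m + 7*s^2 + s*(m + 17) - 12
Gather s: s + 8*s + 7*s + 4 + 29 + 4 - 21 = 16*s + 16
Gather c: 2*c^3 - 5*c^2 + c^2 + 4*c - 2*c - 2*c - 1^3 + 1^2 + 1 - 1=2*c^3 - 4*c^2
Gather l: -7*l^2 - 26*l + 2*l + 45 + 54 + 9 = -7*l^2 - 24*l + 108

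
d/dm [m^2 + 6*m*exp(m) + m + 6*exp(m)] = 6*m*exp(m) + 2*m + 12*exp(m) + 1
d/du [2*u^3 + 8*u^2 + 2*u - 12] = 6*u^2 + 16*u + 2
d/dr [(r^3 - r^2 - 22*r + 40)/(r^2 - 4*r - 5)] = (r^4 - 8*r^3 + 11*r^2 - 70*r + 270)/(r^4 - 8*r^3 + 6*r^2 + 40*r + 25)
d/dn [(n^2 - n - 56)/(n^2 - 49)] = 1/(n^2 - 14*n + 49)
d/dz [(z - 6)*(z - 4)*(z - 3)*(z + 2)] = 4*z^3 - 33*z^2 + 56*z + 36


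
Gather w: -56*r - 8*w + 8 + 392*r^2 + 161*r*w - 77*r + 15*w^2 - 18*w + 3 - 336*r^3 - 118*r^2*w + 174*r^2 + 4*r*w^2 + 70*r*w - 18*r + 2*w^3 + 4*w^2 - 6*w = -336*r^3 + 566*r^2 - 151*r + 2*w^3 + w^2*(4*r + 19) + w*(-118*r^2 + 231*r - 32) + 11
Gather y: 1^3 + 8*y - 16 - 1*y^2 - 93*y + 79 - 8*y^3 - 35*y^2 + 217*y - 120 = -8*y^3 - 36*y^2 + 132*y - 56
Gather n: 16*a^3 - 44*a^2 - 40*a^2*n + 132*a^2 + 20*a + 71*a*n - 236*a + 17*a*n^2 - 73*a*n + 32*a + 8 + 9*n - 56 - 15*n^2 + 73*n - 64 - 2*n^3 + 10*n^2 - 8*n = 16*a^3 + 88*a^2 - 184*a - 2*n^3 + n^2*(17*a - 5) + n*(-40*a^2 - 2*a + 74) - 112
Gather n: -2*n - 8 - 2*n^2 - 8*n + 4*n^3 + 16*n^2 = 4*n^3 + 14*n^2 - 10*n - 8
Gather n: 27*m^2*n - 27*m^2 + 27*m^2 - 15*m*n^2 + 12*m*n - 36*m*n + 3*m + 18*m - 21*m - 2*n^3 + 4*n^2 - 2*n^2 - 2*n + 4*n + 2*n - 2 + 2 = -2*n^3 + n^2*(2 - 15*m) + n*(27*m^2 - 24*m + 4)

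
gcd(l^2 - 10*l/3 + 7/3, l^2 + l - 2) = l - 1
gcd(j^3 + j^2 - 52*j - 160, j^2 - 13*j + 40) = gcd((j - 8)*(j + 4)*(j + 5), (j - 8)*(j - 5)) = j - 8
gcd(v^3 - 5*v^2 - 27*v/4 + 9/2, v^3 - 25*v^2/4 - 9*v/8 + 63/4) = v^2 - 9*v/2 - 9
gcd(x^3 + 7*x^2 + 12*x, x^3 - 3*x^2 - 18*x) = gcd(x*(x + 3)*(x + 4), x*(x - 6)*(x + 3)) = x^2 + 3*x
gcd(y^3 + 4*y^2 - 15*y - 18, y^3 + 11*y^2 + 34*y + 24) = y^2 + 7*y + 6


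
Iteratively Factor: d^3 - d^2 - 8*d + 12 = (d - 2)*(d^2 + d - 6) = (d - 2)^2*(d + 3)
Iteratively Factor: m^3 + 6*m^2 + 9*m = (m)*(m^2 + 6*m + 9) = m*(m + 3)*(m + 3)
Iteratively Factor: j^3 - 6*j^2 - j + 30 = (j + 2)*(j^2 - 8*j + 15) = (j - 3)*(j + 2)*(j - 5)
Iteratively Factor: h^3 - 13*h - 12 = (h - 4)*(h^2 + 4*h + 3) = (h - 4)*(h + 1)*(h + 3)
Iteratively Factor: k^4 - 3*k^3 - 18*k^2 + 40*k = (k)*(k^3 - 3*k^2 - 18*k + 40) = k*(k - 2)*(k^2 - k - 20) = k*(k - 5)*(k - 2)*(k + 4)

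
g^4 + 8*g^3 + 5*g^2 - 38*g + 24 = (g - 1)^2*(g + 4)*(g + 6)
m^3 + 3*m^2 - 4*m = m*(m - 1)*(m + 4)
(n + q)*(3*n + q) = 3*n^2 + 4*n*q + q^2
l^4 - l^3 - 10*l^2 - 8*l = l*(l - 4)*(l + 1)*(l + 2)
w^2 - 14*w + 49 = (w - 7)^2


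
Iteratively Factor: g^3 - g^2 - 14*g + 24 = (g - 3)*(g^2 + 2*g - 8) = (g - 3)*(g - 2)*(g + 4)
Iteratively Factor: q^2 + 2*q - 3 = (q - 1)*(q + 3)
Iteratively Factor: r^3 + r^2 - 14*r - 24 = (r - 4)*(r^2 + 5*r + 6) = (r - 4)*(r + 2)*(r + 3)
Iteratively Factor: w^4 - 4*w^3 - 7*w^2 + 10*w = (w)*(w^3 - 4*w^2 - 7*w + 10) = w*(w + 2)*(w^2 - 6*w + 5) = w*(w - 1)*(w + 2)*(w - 5)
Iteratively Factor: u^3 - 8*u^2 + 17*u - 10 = (u - 1)*(u^2 - 7*u + 10) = (u - 5)*(u - 1)*(u - 2)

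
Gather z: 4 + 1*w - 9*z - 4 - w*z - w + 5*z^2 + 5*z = 5*z^2 + z*(-w - 4)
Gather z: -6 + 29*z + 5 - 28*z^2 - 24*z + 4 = -28*z^2 + 5*z + 3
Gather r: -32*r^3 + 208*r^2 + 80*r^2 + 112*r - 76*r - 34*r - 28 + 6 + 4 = -32*r^3 + 288*r^2 + 2*r - 18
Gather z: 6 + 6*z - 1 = 6*z + 5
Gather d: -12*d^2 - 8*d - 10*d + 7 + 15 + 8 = -12*d^2 - 18*d + 30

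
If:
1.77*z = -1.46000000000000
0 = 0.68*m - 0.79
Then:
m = 1.16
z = -0.82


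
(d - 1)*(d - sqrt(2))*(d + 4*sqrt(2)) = d^3 - d^2 + 3*sqrt(2)*d^2 - 8*d - 3*sqrt(2)*d + 8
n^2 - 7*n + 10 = (n - 5)*(n - 2)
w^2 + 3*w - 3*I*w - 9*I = (w + 3)*(w - 3*I)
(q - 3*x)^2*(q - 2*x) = q^3 - 8*q^2*x + 21*q*x^2 - 18*x^3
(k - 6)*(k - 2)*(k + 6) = k^3 - 2*k^2 - 36*k + 72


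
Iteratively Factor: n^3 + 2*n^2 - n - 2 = (n + 1)*(n^2 + n - 2) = (n - 1)*(n + 1)*(n + 2)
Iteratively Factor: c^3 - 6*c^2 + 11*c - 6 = (c - 1)*(c^2 - 5*c + 6) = (c - 3)*(c - 1)*(c - 2)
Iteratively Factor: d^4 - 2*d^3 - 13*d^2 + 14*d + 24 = (d - 2)*(d^3 - 13*d - 12) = (d - 2)*(d + 1)*(d^2 - d - 12) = (d - 2)*(d + 1)*(d + 3)*(d - 4)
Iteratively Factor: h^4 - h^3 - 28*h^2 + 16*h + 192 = (h + 4)*(h^3 - 5*h^2 - 8*h + 48) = (h + 3)*(h + 4)*(h^2 - 8*h + 16) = (h - 4)*(h + 3)*(h + 4)*(h - 4)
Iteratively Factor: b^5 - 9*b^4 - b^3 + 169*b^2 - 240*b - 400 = (b - 5)*(b^4 - 4*b^3 - 21*b^2 + 64*b + 80) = (b - 5)^2*(b^3 + b^2 - 16*b - 16) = (b - 5)^2*(b - 4)*(b^2 + 5*b + 4) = (b - 5)^2*(b - 4)*(b + 1)*(b + 4)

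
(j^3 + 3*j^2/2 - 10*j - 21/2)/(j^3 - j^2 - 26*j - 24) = (2*j^2 + j - 21)/(2*(j^2 - 2*j - 24))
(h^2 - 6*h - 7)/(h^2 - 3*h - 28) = (h + 1)/(h + 4)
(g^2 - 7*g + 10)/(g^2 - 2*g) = (g - 5)/g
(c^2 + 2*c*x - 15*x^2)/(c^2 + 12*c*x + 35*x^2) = (c - 3*x)/(c + 7*x)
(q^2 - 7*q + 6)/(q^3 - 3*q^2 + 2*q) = (q - 6)/(q*(q - 2))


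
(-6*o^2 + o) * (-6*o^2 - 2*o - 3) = 36*o^4 + 6*o^3 + 16*o^2 - 3*o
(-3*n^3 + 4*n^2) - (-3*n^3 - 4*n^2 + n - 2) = 8*n^2 - n + 2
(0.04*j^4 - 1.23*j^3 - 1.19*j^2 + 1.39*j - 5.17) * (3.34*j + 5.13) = 0.1336*j^5 - 3.903*j^4 - 10.2845*j^3 - 1.4621*j^2 - 10.1371*j - 26.5221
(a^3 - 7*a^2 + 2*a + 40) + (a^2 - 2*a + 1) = a^3 - 6*a^2 + 41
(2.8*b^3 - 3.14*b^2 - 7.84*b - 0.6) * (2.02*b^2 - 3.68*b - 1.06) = 5.656*b^5 - 16.6468*b^4 - 7.2496*b^3 + 30.9676*b^2 + 10.5184*b + 0.636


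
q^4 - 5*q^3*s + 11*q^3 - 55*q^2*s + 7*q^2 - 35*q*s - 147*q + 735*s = (q - 3)*(q + 7)^2*(q - 5*s)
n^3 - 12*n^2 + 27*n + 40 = (n - 8)*(n - 5)*(n + 1)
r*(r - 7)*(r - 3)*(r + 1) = r^4 - 9*r^3 + 11*r^2 + 21*r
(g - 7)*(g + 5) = g^2 - 2*g - 35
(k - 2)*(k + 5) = k^2 + 3*k - 10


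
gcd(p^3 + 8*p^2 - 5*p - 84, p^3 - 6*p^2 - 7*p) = 1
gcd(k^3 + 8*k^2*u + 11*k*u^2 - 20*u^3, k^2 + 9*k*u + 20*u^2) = k^2 + 9*k*u + 20*u^2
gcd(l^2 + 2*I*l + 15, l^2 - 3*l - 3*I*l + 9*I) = l - 3*I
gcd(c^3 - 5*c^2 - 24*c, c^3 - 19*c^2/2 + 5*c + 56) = c - 8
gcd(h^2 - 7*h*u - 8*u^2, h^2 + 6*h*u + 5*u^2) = h + u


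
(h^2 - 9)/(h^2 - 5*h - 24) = (h - 3)/(h - 8)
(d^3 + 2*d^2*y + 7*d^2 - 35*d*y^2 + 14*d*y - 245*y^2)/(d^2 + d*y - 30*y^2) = (d^2 + 7*d*y + 7*d + 49*y)/(d + 6*y)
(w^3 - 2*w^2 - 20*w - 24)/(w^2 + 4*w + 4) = w - 6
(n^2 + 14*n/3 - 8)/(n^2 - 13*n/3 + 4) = (n + 6)/(n - 3)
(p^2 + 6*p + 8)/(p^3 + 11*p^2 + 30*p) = (p^2 + 6*p + 8)/(p*(p^2 + 11*p + 30))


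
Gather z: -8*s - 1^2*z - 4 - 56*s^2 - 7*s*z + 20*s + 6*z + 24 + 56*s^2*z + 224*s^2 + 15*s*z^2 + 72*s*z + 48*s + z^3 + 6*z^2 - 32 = 168*s^2 + 60*s + z^3 + z^2*(15*s + 6) + z*(56*s^2 + 65*s + 5) - 12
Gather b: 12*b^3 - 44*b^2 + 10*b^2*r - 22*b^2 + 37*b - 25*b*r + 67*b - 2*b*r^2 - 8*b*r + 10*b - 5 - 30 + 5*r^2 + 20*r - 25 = 12*b^3 + b^2*(10*r - 66) + b*(-2*r^2 - 33*r + 114) + 5*r^2 + 20*r - 60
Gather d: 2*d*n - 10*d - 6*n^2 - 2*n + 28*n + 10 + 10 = d*(2*n - 10) - 6*n^2 + 26*n + 20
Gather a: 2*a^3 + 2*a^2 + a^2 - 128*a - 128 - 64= 2*a^3 + 3*a^2 - 128*a - 192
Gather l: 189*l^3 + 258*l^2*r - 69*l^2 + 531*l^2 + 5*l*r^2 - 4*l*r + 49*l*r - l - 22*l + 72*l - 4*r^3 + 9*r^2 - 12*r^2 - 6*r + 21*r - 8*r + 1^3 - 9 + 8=189*l^3 + l^2*(258*r + 462) + l*(5*r^2 + 45*r + 49) - 4*r^3 - 3*r^2 + 7*r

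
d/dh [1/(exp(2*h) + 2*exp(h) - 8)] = -2*(exp(h) + 1)*exp(h)/(exp(2*h) + 2*exp(h) - 8)^2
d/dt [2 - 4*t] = -4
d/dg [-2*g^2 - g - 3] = -4*g - 1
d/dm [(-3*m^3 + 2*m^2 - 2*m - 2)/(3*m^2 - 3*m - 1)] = (-9*m^4 + 18*m^3 + 9*m^2 + 8*m - 4)/(9*m^4 - 18*m^3 + 3*m^2 + 6*m + 1)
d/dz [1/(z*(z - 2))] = 2*(1 - z)/(z^2*(z^2 - 4*z + 4))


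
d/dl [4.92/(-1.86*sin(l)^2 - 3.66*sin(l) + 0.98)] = (18.3024*sin(l) + 18.0072)*cos(l)/(1.86*sin(l)^2 + 3.66*sin(l) - 0.98)^2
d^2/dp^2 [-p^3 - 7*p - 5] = -6*p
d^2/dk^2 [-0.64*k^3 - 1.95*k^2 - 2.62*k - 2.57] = -3.84*k - 3.9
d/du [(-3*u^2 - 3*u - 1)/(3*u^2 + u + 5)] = 2*(3*u^2 - 12*u - 7)/(9*u^4 + 6*u^3 + 31*u^2 + 10*u + 25)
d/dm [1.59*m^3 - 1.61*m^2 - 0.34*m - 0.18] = 4.77*m^2 - 3.22*m - 0.34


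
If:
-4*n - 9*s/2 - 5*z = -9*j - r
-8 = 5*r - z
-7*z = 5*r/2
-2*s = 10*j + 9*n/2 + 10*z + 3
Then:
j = 7*s/46 - 2192/12075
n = -18*s/23 - 1166/805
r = -112/75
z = 8/15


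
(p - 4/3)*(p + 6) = p^2 + 14*p/3 - 8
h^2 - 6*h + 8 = (h - 4)*(h - 2)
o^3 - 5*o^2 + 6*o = o*(o - 3)*(o - 2)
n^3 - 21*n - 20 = (n - 5)*(n + 1)*(n + 4)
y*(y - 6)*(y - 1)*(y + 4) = y^4 - 3*y^3 - 22*y^2 + 24*y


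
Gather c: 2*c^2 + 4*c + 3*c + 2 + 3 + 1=2*c^2 + 7*c + 6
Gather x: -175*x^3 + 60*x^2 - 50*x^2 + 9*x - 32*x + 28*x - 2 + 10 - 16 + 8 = -175*x^3 + 10*x^2 + 5*x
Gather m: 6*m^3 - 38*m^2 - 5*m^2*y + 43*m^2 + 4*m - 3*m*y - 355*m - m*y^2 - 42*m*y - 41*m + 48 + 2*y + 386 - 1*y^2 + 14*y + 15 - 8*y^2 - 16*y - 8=6*m^3 + m^2*(5 - 5*y) + m*(-y^2 - 45*y - 392) - 9*y^2 + 441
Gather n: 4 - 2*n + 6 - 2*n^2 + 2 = -2*n^2 - 2*n + 12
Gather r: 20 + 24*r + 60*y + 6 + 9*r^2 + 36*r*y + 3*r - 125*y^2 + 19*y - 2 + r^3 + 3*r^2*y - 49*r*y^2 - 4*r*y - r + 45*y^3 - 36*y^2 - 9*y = r^3 + r^2*(3*y + 9) + r*(-49*y^2 + 32*y + 26) + 45*y^3 - 161*y^2 + 70*y + 24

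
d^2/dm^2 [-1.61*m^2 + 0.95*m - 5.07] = -3.22000000000000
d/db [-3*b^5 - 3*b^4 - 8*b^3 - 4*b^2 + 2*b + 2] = -15*b^4 - 12*b^3 - 24*b^2 - 8*b + 2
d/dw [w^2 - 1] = 2*w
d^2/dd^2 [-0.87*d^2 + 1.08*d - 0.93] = -1.74000000000000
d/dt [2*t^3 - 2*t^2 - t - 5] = 6*t^2 - 4*t - 1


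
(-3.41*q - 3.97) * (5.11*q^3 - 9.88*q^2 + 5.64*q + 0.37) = -17.4251*q^4 + 13.4041*q^3 + 19.9912*q^2 - 23.6525*q - 1.4689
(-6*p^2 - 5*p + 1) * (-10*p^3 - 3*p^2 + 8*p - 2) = 60*p^5 + 68*p^4 - 43*p^3 - 31*p^2 + 18*p - 2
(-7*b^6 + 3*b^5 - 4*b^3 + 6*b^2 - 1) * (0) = 0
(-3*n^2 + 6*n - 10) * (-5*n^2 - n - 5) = 15*n^4 - 27*n^3 + 59*n^2 - 20*n + 50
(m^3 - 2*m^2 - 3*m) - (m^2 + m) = m^3 - 3*m^2 - 4*m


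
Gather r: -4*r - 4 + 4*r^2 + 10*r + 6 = 4*r^2 + 6*r + 2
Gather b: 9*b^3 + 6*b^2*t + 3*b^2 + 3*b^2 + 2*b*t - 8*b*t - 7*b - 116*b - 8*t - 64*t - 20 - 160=9*b^3 + b^2*(6*t + 6) + b*(-6*t - 123) - 72*t - 180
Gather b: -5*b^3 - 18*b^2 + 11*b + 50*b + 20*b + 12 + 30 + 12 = -5*b^3 - 18*b^2 + 81*b + 54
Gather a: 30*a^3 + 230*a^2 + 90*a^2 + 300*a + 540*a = 30*a^3 + 320*a^2 + 840*a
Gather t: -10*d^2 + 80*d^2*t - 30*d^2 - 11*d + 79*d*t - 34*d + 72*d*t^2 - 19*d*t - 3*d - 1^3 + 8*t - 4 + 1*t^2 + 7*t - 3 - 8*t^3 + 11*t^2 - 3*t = -40*d^2 - 48*d - 8*t^3 + t^2*(72*d + 12) + t*(80*d^2 + 60*d + 12) - 8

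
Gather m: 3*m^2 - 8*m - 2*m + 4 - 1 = 3*m^2 - 10*m + 3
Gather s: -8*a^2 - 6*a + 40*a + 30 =-8*a^2 + 34*a + 30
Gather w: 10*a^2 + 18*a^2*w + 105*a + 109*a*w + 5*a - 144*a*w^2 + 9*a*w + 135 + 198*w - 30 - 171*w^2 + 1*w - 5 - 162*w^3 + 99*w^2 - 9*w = 10*a^2 + 110*a - 162*w^3 + w^2*(-144*a - 72) + w*(18*a^2 + 118*a + 190) + 100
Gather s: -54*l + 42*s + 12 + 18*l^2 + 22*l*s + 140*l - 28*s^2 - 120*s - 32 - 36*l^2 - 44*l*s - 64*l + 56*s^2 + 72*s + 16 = -18*l^2 + 22*l + 28*s^2 + s*(-22*l - 6) - 4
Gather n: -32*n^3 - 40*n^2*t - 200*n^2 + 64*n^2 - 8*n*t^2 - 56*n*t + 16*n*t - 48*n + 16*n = -32*n^3 + n^2*(-40*t - 136) + n*(-8*t^2 - 40*t - 32)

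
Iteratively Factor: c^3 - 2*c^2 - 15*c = (c)*(c^2 - 2*c - 15) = c*(c - 5)*(c + 3)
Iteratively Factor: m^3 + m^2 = (m + 1)*(m^2) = m*(m + 1)*(m)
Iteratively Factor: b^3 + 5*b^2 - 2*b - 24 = (b - 2)*(b^2 + 7*b + 12) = (b - 2)*(b + 3)*(b + 4)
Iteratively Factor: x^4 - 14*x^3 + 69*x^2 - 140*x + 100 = (x - 5)*(x^3 - 9*x^2 + 24*x - 20) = (x - 5)*(x - 2)*(x^2 - 7*x + 10) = (x - 5)^2*(x - 2)*(x - 2)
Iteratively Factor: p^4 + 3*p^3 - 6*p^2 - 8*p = (p + 4)*(p^3 - p^2 - 2*p) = (p + 1)*(p + 4)*(p^2 - 2*p) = p*(p + 1)*(p + 4)*(p - 2)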